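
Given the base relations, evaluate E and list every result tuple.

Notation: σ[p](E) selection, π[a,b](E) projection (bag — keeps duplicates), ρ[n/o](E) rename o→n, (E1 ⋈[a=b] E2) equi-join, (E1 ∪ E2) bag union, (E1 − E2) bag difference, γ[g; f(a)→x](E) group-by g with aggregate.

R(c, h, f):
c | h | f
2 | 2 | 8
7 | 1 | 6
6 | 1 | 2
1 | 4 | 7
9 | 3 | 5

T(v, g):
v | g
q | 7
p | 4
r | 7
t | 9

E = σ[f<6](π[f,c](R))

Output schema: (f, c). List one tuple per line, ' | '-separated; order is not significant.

Row counts bottom-up:
  R → 5
  π[f,c](R) → 5
  σ[f<6](π[f,c](R)) → 2

== RESULT ==
f | c
2 | 6
5 | 9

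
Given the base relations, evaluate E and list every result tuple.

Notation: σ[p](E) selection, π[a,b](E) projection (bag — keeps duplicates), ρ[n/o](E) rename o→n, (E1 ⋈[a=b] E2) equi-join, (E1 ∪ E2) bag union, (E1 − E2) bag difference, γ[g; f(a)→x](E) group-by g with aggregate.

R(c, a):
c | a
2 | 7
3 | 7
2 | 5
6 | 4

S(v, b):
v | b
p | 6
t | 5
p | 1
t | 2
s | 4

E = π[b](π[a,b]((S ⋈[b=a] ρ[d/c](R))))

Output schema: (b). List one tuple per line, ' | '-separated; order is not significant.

Row counts bottom-up:
  S → 5
  R → 4
  ρ[d/c](R) → 4
  (S ⋈[b=a] ρ[d/c](R)) → 2
  π[a,b]((S ⋈[b=a] ρ[d/c](R))) → 2
  π[b](π[a,b]((S ⋈[b=a] ρ[d/c](R)))) → 2

== RESULT ==
b
4
5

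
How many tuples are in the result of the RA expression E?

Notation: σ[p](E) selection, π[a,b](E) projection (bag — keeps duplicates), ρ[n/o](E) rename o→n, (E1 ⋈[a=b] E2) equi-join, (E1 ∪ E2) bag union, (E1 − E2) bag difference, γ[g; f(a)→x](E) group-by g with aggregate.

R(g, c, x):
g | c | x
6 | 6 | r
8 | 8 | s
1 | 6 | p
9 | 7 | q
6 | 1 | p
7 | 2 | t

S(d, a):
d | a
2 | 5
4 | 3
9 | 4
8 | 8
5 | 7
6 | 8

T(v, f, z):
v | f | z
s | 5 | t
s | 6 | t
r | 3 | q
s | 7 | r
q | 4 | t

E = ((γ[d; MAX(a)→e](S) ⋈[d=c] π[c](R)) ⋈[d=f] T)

Subexpression sizes:
  S → 6
  γ[d; MAX(a)→e](S) → 6
  R → 6
  π[c](R) → 6
  (γ[d; MAX(a)→e](S) ⋈[d=c] π[c](R)) → 4
  T → 5
  ((γ[d; MAX(a)→e](S) ⋈[d=c] π[c](R)) ⋈[d=f] T) → 2

|E| = 2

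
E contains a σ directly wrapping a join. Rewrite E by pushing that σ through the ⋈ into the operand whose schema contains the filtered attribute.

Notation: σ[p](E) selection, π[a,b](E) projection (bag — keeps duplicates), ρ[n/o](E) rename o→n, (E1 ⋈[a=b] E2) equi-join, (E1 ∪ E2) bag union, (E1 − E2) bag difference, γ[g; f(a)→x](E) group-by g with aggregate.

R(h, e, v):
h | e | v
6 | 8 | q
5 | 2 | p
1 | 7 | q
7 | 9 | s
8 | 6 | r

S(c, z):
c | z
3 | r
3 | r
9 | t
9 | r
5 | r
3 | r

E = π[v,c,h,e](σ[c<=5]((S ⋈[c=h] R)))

σ filters on c, owned by the left side.
E' = π[v,c,h,e]((σ[c<=5](S) ⋈[c=h] R))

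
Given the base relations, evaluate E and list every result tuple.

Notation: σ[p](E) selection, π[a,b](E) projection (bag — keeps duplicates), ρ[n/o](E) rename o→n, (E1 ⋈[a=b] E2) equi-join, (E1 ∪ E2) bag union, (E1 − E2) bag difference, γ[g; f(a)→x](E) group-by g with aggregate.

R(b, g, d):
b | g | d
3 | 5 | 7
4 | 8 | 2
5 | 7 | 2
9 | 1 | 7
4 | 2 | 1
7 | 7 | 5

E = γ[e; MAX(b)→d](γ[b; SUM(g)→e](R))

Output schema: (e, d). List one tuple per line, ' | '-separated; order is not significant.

Row counts bottom-up:
  R → 6
  γ[b; SUM(g)→e](R) → 5
  γ[e; MAX(b)→d](γ[b; SUM(g)→e](R)) → 4

== RESULT ==
e | d
1 | 9
5 | 3
7 | 7
10 | 4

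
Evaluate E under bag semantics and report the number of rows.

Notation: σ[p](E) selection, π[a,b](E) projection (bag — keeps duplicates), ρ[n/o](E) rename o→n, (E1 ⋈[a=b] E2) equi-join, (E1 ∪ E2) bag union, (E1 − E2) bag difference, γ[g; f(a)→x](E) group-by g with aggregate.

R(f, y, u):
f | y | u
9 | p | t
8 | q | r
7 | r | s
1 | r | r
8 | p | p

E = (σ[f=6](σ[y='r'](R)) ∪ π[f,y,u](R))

Stepwise |·|:
  R → 5
  σ[y='r'](R) → 2
  σ[f=6](σ[y='r'](R)) → 0
  R → 5
  π[f,y,u](R) → 5
  (σ[f=6](σ[y='r'](R)) ∪ π[f,y,u](R)) → 5

|E| = 5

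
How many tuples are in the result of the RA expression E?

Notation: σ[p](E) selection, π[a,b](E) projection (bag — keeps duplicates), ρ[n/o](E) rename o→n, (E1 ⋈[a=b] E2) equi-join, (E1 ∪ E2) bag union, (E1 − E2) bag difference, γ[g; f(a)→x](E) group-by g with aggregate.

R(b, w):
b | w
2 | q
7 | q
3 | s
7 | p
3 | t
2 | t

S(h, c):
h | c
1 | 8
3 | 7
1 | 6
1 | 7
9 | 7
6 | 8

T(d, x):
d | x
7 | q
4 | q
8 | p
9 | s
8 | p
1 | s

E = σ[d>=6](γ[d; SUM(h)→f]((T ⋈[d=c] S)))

Row counts bottom-up:
  T → 6
  S → 6
  (T ⋈[d=c] S) → 7
  γ[d; SUM(h)→f]((T ⋈[d=c] S)) → 2
  σ[d>=6](γ[d; SUM(h)→f]((T ⋈[d=c] S))) → 2

|E| = 2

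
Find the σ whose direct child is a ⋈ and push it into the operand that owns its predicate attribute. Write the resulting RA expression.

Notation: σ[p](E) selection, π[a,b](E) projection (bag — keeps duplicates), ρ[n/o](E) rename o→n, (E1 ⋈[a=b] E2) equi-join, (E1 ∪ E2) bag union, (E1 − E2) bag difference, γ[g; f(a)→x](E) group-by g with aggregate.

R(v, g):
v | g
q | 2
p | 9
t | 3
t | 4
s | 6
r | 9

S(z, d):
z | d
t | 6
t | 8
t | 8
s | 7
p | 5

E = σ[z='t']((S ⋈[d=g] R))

σ filters on z, owned by the left side.
E' = (σ[z='t'](S) ⋈[d=g] R)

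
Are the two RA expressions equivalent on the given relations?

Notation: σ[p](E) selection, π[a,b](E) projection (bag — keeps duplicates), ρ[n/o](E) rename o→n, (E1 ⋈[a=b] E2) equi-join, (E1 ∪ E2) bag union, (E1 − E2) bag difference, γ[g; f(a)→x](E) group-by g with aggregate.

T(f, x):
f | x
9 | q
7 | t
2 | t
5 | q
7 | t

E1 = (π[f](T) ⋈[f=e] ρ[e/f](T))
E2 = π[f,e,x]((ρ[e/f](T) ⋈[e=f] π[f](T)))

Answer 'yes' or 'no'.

E1 stepwise |·|:
  T → 5
  π[f](T) → 5
  T → 5
  ρ[e/f](T) → 5
  (π[f](T) ⋈[f=e] ρ[e/f](T)) → 7
E2 stepwise |·|:
  T → 5
  ρ[e/f](T) → 5
  T → 5
  π[f](T) → 5
  (ρ[e/f](T) ⋈[e=f] π[f](T)) → 7
  π[f,e,x]((ρ[e/f](T) ⋈[e=f] π[f](T))) → 7

E1 and E2 produce the same multiset:
f | e | x
2 | 2 | t
5 | 5 | q
7 | 7 | t
7 | 7 | t
7 | 7 | t
7 | 7 | t
9 | 9 | q

yes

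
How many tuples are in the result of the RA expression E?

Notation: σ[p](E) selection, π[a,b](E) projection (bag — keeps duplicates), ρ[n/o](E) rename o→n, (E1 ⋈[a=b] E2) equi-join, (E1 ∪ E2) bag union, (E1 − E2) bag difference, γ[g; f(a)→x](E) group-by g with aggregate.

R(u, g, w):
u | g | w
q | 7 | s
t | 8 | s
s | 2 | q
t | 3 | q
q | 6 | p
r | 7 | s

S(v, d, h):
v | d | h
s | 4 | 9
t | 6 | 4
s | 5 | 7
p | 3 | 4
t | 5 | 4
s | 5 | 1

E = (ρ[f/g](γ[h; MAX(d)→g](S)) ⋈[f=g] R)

Per-node cardinality:
  S → 6
  γ[h; MAX(d)→g](S) → 4
  ρ[f/g](γ[h; MAX(d)→g](S)) → 4
  R → 6
  (ρ[f/g](γ[h; MAX(d)→g](S)) ⋈[f=g] R) → 1

|E| = 1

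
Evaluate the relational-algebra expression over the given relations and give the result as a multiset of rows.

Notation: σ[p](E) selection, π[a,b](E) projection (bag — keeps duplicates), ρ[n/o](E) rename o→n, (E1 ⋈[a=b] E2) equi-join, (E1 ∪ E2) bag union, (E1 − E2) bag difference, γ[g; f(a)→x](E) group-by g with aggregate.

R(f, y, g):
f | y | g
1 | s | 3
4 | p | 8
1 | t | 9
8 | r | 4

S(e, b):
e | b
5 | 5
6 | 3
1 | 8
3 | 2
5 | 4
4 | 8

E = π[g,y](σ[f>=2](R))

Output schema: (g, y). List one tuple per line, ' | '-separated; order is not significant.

Stepwise |·|:
  R → 4
  σ[f>=2](R) → 2
  π[g,y](σ[f>=2](R)) → 2

== RESULT ==
g | y
4 | r
8 | p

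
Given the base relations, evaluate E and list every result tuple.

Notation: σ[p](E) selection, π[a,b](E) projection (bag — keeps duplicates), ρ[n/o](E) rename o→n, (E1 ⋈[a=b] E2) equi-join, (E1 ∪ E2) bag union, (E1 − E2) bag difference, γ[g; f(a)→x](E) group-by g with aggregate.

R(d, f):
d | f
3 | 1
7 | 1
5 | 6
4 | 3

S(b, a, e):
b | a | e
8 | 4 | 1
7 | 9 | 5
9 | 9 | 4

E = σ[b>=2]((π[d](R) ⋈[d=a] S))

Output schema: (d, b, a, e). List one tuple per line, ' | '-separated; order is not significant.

Stepwise |·|:
  R → 4
  π[d](R) → 4
  S → 3
  (π[d](R) ⋈[d=a] S) → 1
  σ[b>=2]((π[d](R) ⋈[d=a] S)) → 1

== RESULT ==
d | b | a | e
4 | 8 | 4 | 1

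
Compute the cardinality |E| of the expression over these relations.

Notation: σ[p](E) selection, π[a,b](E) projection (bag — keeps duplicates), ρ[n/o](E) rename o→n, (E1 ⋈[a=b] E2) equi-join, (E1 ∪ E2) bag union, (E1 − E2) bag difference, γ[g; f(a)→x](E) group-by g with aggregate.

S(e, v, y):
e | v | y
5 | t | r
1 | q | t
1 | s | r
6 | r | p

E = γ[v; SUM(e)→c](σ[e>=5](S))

Row counts bottom-up:
  S → 4
  σ[e>=5](S) → 2
  γ[v; SUM(e)→c](σ[e>=5](S)) → 2

|E| = 2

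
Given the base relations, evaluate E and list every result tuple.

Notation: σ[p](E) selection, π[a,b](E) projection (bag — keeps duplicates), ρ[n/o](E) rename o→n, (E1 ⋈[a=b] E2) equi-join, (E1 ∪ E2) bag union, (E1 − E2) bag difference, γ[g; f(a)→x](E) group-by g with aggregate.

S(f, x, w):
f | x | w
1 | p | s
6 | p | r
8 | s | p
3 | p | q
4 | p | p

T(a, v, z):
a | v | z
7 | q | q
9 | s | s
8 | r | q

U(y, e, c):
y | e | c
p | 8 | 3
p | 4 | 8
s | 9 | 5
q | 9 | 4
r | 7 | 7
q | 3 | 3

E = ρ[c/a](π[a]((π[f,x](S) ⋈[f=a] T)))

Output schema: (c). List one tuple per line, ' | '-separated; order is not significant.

Per-node cardinality:
  S → 5
  π[f,x](S) → 5
  T → 3
  (π[f,x](S) ⋈[f=a] T) → 1
  π[a]((π[f,x](S) ⋈[f=a] T)) → 1
  ρ[c/a](π[a]((π[f,x](S) ⋈[f=a] T))) → 1

== RESULT ==
c
8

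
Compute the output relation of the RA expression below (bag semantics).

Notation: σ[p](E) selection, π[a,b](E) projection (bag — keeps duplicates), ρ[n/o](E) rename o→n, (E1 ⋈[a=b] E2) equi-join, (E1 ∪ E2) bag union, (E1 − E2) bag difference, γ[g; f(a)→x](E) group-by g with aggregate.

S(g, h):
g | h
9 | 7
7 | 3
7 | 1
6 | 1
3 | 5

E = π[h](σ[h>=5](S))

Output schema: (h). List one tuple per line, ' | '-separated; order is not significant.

Per-node cardinality:
  S → 5
  σ[h>=5](S) → 2
  π[h](σ[h>=5](S)) → 2

== RESULT ==
h
5
7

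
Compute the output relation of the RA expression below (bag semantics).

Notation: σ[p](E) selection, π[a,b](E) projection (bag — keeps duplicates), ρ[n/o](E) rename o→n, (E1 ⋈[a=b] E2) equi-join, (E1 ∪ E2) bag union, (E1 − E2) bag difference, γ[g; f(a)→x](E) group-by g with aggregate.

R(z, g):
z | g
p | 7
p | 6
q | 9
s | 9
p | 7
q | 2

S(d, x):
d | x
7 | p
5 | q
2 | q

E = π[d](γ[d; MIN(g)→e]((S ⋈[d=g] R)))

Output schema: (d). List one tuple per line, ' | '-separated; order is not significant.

Row counts bottom-up:
  S → 3
  R → 6
  (S ⋈[d=g] R) → 3
  γ[d; MIN(g)→e]((S ⋈[d=g] R)) → 2
  π[d](γ[d; MIN(g)→e]((S ⋈[d=g] R))) → 2

== RESULT ==
d
2
7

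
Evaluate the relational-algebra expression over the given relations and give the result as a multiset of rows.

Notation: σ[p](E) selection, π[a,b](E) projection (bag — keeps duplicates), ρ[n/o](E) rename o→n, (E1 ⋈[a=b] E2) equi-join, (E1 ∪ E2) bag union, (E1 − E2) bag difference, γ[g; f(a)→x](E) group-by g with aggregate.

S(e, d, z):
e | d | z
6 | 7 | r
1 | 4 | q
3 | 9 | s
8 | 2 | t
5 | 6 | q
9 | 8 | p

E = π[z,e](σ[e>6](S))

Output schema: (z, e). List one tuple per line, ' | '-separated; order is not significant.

Stepwise |·|:
  S → 6
  σ[e>6](S) → 2
  π[z,e](σ[e>6](S)) → 2

== RESULT ==
z | e
p | 9
t | 8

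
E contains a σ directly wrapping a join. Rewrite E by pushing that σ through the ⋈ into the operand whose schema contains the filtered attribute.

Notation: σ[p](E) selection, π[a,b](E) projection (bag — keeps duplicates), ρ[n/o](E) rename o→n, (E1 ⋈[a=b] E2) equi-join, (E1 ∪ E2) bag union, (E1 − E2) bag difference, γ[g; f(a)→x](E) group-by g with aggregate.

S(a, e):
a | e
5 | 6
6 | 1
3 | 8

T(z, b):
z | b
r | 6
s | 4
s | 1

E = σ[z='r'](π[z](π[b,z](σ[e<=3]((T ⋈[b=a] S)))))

σ filters on e, owned by the right side.
E' = σ[z='r'](π[z](π[b,z]((T ⋈[b=a] σ[e<=3](S)))))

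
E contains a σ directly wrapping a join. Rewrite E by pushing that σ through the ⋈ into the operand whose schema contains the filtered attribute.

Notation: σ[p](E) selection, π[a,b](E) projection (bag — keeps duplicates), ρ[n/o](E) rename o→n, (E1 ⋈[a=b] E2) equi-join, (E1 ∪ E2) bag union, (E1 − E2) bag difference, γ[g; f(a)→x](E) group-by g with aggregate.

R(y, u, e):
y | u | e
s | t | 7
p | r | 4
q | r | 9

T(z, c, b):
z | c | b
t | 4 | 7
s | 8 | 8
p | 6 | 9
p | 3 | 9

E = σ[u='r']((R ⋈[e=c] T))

σ filters on u, owned by the left side.
E' = (σ[u='r'](R) ⋈[e=c] T)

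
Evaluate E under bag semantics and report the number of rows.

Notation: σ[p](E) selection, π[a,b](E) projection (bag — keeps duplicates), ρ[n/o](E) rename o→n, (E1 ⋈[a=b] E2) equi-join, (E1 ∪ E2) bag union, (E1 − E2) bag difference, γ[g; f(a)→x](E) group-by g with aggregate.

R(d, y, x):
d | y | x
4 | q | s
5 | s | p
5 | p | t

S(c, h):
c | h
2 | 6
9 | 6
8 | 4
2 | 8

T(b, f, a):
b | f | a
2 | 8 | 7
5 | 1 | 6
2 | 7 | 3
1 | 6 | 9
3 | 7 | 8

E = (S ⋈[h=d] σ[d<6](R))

Stepwise |·|:
  S → 4
  R → 3
  σ[d<6](R) → 3
  (S ⋈[h=d] σ[d<6](R)) → 1

|E| = 1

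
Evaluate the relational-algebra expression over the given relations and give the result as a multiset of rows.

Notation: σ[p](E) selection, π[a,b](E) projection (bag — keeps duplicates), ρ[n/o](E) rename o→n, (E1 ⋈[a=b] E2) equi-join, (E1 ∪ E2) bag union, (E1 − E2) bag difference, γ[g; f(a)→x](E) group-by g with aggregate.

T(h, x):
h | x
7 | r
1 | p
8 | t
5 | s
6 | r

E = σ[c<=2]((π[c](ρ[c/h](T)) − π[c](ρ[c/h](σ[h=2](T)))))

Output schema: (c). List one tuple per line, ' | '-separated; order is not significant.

Stepwise |·|:
  T → 5
  ρ[c/h](T) → 5
  π[c](ρ[c/h](T)) → 5
  T → 5
  σ[h=2](T) → 0
  ρ[c/h](σ[h=2](T)) → 0
  π[c](ρ[c/h](σ[h=2](T))) → 0
  (π[c](ρ[c/h](T)) − π[c](ρ[c/h](σ[h=2](T)))) → 5
  σ[c<=2]((π[c](ρ[c/h](T)) − π[c](ρ[c/h](σ[h=2](T))))) → 1

== RESULT ==
c
1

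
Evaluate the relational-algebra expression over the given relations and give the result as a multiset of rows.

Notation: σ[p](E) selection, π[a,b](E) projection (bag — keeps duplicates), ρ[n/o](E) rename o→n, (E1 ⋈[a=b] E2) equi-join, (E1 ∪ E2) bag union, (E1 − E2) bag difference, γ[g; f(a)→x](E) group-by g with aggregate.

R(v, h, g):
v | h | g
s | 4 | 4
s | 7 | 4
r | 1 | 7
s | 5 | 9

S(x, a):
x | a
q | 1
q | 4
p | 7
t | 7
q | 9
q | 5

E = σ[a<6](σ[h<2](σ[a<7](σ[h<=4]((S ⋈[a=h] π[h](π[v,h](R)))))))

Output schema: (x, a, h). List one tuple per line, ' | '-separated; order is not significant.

Row counts bottom-up:
  S → 6
  R → 4
  π[v,h](R) → 4
  π[h](π[v,h](R)) → 4
  (S ⋈[a=h] π[h](π[v,h](R))) → 5
  σ[h<=4]((S ⋈[a=h] π[h](π[v,h](R)))) → 2
  σ[a<7](σ[h<=4]((S ⋈[a=h] π[h](π[v,h](R))))) → 2
  σ[h<2](σ[a<7](σ[h<=4]((S ⋈[a=h] π[h](π[v,h](R)))))) → 1
  σ[a<6](σ[h<2](σ[a<7](σ[h<=4]((S ⋈[a=h] π[h](π[v,h](R))))))) → 1

== RESULT ==
x | a | h
q | 1 | 1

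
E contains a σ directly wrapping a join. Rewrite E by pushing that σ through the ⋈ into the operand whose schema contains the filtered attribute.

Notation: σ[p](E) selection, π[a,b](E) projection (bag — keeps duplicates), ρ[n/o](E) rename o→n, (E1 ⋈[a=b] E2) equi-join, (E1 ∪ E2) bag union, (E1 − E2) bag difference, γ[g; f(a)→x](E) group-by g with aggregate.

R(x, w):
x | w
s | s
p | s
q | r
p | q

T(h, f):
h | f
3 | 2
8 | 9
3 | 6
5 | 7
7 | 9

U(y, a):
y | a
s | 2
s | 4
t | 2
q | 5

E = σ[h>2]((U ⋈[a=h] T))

σ filters on h, owned by the right side.
E' = (U ⋈[a=h] σ[h>2](T))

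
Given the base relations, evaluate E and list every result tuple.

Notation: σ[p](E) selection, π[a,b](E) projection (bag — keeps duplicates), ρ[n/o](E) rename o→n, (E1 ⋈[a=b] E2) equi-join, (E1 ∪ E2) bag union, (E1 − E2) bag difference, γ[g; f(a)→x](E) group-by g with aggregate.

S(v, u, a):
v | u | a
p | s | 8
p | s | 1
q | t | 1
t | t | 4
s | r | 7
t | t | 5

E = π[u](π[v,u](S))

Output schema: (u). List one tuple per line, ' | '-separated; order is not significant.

Subexpression sizes:
  S → 6
  π[v,u](S) → 6
  π[u](π[v,u](S)) → 6

== RESULT ==
u
r
s
s
t
t
t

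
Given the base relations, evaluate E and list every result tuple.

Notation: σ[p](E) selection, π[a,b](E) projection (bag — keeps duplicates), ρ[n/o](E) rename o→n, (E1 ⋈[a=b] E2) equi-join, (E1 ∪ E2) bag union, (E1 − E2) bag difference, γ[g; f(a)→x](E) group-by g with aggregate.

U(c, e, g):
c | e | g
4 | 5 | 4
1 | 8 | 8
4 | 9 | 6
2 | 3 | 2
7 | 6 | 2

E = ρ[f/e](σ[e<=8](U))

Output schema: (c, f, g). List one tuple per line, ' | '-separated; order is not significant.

Row counts bottom-up:
  U → 5
  σ[e<=8](U) → 4
  ρ[f/e](σ[e<=8](U)) → 4

== RESULT ==
c | f | g
1 | 8 | 8
2 | 3 | 2
4 | 5 | 4
7 | 6 | 2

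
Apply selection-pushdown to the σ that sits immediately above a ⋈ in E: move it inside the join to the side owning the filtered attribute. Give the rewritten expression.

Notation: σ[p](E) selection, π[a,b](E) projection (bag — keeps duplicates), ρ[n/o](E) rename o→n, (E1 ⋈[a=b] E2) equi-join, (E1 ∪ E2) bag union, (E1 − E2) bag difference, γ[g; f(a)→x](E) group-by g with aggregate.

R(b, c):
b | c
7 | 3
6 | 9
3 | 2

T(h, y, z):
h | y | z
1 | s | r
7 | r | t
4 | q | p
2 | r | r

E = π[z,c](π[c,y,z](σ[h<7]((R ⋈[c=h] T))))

σ filters on h, owned by the right side.
E' = π[z,c](π[c,y,z]((R ⋈[c=h] σ[h<7](T))))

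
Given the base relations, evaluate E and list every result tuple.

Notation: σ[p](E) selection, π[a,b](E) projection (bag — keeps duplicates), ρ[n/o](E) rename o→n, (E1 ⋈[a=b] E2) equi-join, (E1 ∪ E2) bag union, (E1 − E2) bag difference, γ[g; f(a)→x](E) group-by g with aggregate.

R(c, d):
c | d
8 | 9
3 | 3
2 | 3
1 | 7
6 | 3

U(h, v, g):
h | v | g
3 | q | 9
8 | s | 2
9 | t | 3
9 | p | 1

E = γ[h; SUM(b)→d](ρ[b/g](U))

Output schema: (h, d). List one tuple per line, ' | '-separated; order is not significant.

Subexpression sizes:
  U → 4
  ρ[b/g](U) → 4
  γ[h; SUM(b)→d](ρ[b/g](U)) → 3

== RESULT ==
h | d
3 | 9
8 | 2
9 | 4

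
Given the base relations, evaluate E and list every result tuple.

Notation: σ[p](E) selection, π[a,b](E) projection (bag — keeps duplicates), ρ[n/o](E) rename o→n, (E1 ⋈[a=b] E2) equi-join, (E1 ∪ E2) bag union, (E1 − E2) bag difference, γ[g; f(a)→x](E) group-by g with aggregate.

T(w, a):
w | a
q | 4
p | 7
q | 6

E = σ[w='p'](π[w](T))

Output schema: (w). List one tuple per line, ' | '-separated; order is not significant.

Row counts bottom-up:
  T → 3
  π[w](T) → 3
  σ[w='p'](π[w](T)) → 1

== RESULT ==
w
p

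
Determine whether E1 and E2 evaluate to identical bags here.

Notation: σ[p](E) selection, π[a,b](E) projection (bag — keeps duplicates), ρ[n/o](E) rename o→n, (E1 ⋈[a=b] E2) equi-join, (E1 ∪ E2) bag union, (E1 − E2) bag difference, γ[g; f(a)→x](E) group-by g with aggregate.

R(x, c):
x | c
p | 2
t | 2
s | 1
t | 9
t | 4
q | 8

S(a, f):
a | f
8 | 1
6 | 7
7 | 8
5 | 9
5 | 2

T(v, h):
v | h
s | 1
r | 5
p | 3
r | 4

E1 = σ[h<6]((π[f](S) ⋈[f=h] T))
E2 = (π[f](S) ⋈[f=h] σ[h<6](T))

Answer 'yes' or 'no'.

E1 stepwise |·|:
  S → 5
  π[f](S) → 5
  T → 4
  (π[f](S) ⋈[f=h] T) → 1
  σ[h<6]((π[f](S) ⋈[f=h] T)) → 1
E2 stepwise |·|:
  S → 5
  π[f](S) → 5
  T → 4
  σ[h<6](T) → 4
  (π[f](S) ⋈[f=h] σ[h<6](T)) → 1

E1 and E2 produce the same multiset:
f | v | h
1 | s | 1

yes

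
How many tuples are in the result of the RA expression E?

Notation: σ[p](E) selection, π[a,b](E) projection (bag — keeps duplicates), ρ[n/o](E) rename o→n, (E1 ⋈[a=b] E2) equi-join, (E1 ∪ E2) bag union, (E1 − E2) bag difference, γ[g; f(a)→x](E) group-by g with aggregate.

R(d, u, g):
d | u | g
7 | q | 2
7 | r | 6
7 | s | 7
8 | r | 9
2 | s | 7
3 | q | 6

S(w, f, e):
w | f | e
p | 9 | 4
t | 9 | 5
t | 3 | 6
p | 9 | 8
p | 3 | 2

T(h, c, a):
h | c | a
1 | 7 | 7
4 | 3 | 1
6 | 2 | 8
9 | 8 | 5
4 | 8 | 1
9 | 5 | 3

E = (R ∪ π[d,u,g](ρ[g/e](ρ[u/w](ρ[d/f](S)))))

Per-node cardinality:
  R → 6
  S → 5
  ρ[d/f](S) → 5
  ρ[u/w](ρ[d/f](S)) → 5
  ρ[g/e](ρ[u/w](ρ[d/f](S))) → 5
  π[d,u,g](ρ[g/e](ρ[u/w](ρ[d/f](S)))) → 5
  (R ∪ π[d,u,g](ρ[g/e](ρ[u/w](ρ[d/f](S))))) → 11

|E| = 11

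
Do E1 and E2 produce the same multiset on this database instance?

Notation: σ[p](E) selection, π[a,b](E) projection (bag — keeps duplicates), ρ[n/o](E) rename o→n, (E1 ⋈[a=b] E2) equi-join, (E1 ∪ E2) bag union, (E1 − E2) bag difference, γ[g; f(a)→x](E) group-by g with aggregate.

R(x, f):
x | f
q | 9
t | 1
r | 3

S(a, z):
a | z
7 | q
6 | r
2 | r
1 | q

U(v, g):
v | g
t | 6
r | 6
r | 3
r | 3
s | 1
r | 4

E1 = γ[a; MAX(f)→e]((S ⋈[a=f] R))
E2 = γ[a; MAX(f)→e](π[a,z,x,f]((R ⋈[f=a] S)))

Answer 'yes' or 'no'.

E1 stepwise |·|:
  S → 4
  R → 3
  (S ⋈[a=f] R) → 1
  γ[a; MAX(f)→e]((S ⋈[a=f] R)) → 1
E2 stepwise |·|:
  R → 3
  S → 4
  (R ⋈[f=a] S) → 1
  π[a,z,x,f]((R ⋈[f=a] S)) → 1
  γ[a; MAX(f)→e](π[a,z,x,f]((R ⋈[f=a] S))) → 1

E1 and E2 produce the same multiset:
a | e
1 | 1

yes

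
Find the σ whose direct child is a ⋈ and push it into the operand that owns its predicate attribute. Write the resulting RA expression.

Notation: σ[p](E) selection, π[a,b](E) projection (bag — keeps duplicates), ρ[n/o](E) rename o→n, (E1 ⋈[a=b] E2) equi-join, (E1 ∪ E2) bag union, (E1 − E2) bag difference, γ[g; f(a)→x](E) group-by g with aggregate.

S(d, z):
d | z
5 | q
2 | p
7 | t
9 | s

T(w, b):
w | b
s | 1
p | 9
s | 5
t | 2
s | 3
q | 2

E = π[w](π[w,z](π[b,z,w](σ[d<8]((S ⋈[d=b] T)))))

σ filters on d, owned by the left side.
E' = π[w](π[w,z](π[b,z,w]((σ[d<8](S) ⋈[d=b] T))))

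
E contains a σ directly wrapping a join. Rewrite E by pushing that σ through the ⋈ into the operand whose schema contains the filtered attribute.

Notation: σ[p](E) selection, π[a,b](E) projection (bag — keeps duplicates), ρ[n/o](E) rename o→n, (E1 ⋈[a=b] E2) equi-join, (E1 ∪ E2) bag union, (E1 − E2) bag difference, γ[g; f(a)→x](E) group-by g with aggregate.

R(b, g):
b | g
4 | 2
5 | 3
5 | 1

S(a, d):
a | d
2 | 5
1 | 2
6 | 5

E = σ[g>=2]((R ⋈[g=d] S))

σ filters on g, owned by the left side.
E' = (σ[g>=2](R) ⋈[g=d] S)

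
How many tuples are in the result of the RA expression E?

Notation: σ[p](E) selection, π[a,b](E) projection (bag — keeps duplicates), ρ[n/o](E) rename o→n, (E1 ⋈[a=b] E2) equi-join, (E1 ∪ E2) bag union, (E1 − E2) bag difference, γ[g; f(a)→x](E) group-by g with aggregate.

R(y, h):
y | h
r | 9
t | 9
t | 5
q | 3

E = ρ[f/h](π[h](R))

Per-node cardinality:
  R → 4
  π[h](R) → 4
  ρ[f/h](π[h](R)) → 4

|E| = 4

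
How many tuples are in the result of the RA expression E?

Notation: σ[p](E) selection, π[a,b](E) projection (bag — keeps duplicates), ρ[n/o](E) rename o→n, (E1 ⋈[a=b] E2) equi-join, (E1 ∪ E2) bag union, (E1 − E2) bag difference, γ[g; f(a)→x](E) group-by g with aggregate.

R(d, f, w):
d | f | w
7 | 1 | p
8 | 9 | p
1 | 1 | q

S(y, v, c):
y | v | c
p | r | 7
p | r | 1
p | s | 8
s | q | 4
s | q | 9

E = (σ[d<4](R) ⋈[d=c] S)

Subexpression sizes:
  R → 3
  σ[d<4](R) → 1
  S → 5
  (σ[d<4](R) ⋈[d=c] S) → 1

|E| = 1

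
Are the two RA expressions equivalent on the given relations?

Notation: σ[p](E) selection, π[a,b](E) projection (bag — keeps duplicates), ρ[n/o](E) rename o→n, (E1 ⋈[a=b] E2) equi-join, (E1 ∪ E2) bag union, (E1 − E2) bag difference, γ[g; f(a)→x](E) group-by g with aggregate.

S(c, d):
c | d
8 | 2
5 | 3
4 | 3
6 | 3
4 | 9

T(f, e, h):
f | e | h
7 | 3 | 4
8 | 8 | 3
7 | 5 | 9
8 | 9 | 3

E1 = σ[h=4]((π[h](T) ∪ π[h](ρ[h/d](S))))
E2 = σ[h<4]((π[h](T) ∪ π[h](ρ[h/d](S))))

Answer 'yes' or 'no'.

E1 per-node cardinality:
  T → 4
  π[h](T) → 4
  S → 5
  ρ[h/d](S) → 5
  π[h](ρ[h/d](S)) → 5
  (π[h](T) ∪ π[h](ρ[h/d](S))) → 9
  σ[h=4]((π[h](T) ∪ π[h](ρ[h/d](S)))) → 1
E2 per-node cardinality:
  T → 4
  π[h](T) → 4
  S → 5
  ρ[h/d](S) → 5
  π[h](ρ[h/d](S)) → 5
  (π[h](T) ∪ π[h](ρ[h/d](S))) → 9
  σ[h<4]((π[h](T) ∪ π[h](ρ[h/d](S)))) → 6

E1 result:
h
4
E2 result:
h
2
3
3
3
3
3
Witness: (2,) appears 0× in E1 but 1× in E2.

no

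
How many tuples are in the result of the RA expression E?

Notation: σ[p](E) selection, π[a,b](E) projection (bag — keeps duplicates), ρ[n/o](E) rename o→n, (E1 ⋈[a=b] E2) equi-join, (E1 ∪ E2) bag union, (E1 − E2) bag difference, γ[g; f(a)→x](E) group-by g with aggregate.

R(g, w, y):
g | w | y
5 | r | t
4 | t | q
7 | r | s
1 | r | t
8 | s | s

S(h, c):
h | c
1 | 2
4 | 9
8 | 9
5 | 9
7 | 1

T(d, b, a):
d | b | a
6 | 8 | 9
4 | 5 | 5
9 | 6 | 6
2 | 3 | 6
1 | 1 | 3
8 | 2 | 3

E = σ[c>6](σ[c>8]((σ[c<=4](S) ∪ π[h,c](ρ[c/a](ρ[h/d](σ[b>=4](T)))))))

Stepwise |·|:
  S → 5
  σ[c<=4](S) → 2
  T → 6
  σ[b>=4](T) → 3
  ρ[h/d](σ[b>=4](T)) → 3
  ρ[c/a](ρ[h/d](σ[b>=4](T))) → 3
  π[h,c](ρ[c/a](ρ[h/d](σ[b>=4](T)))) → 3
  (σ[c<=4](S) ∪ π[h,c](ρ[c/a](ρ[h/d](σ[b>=4](T))))) → 5
  σ[c>8]((σ[c<=4](S) ∪ π[h,c](ρ[c/a](ρ[h/d](σ[b>=4](T)))))) → 1
  σ[c>6](σ[c>8]((σ[c<=4](S) ∪ π[h,c](ρ[c/a](ρ[h/d](σ[b>=4](T))))))) → 1

|E| = 1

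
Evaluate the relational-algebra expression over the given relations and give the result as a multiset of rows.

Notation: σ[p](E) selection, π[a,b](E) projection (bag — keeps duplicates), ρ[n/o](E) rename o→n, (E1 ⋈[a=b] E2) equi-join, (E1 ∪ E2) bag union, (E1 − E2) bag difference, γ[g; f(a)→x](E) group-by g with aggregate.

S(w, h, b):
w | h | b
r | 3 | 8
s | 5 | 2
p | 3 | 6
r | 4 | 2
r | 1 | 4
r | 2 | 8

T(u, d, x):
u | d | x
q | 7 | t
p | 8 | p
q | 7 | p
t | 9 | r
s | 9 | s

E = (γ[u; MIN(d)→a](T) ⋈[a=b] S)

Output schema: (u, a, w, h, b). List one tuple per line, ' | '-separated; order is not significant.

Row counts bottom-up:
  T → 5
  γ[u; MIN(d)→a](T) → 4
  S → 6
  (γ[u; MIN(d)→a](T) ⋈[a=b] S) → 2

== RESULT ==
u | a | w | h | b
p | 8 | r | 2 | 8
p | 8 | r | 3 | 8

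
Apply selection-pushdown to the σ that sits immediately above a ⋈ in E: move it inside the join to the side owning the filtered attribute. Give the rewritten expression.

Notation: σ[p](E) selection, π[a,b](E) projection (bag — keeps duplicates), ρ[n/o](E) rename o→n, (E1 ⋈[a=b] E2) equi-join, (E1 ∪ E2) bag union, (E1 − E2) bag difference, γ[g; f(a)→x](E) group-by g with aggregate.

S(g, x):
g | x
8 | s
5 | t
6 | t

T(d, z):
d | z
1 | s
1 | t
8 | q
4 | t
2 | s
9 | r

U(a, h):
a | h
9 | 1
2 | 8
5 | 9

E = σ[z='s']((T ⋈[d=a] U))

σ filters on z, owned by the left side.
E' = (σ[z='s'](T) ⋈[d=a] U)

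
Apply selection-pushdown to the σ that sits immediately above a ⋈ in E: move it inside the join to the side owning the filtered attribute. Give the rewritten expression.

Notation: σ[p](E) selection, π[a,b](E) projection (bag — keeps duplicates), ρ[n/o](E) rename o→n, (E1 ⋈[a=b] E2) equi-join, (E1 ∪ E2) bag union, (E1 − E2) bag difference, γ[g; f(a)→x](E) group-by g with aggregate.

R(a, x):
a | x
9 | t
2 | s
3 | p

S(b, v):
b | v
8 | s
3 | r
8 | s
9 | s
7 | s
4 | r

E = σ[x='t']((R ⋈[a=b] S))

σ filters on x, owned by the left side.
E' = (σ[x='t'](R) ⋈[a=b] S)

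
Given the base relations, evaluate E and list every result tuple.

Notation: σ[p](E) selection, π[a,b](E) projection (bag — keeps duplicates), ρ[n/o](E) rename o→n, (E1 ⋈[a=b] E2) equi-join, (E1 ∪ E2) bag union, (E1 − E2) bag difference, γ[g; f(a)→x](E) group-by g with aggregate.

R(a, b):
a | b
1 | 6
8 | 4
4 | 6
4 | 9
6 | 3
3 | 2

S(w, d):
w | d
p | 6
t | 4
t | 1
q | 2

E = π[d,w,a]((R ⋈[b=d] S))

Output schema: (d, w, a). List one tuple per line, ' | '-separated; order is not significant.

Per-node cardinality:
  R → 6
  S → 4
  (R ⋈[b=d] S) → 4
  π[d,w,a]((R ⋈[b=d] S)) → 4

== RESULT ==
d | w | a
2 | q | 3
4 | t | 8
6 | p | 1
6 | p | 4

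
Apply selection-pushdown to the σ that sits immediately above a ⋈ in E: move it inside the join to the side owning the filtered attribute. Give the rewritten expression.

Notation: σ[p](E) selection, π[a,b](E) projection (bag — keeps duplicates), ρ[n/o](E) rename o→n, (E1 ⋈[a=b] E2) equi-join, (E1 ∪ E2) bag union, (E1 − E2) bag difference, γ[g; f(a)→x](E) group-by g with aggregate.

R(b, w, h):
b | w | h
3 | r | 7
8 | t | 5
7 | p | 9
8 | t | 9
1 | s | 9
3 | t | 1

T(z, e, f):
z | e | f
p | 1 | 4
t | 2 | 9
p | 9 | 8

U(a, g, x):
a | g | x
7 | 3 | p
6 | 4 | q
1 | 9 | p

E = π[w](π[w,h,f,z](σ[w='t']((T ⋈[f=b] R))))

σ filters on w, owned by the right side.
E' = π[w](π[w,h,f,z]((T ⋈[f=b] σ[w='t'](R))))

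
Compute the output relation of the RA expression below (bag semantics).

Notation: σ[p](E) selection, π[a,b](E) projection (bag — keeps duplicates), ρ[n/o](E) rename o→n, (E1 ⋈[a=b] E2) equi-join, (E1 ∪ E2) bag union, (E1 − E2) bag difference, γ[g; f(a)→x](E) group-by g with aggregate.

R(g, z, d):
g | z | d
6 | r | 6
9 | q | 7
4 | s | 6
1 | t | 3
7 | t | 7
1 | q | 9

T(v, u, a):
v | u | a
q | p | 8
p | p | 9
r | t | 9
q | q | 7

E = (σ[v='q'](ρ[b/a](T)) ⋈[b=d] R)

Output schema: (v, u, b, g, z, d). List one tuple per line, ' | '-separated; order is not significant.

Per-node cardinality:
  T → 4
  ρ[b/a](T) → 4
  σ[v='q'](ρ[b/a](T)) → 2
  R → 6
  (σ[v='q'](ρ[b/a](T)) ⋈[b=d] R) → 2

== RESULT ==
v | u | b | g | z | d
q | q | 7 | 7 | t | 7
q | q | 7 | 9 | q | 7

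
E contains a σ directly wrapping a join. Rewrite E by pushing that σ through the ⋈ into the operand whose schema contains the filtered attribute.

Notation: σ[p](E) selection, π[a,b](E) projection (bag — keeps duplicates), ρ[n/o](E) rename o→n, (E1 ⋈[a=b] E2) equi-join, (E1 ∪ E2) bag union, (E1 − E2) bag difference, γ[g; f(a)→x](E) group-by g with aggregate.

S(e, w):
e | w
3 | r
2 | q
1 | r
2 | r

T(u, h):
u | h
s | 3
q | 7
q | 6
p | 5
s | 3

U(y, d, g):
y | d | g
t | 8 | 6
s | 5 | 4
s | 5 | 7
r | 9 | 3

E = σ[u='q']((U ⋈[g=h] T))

σ filters on u, owned by the right side.
E' = (U ⋈[g=h] σ[u='q'](T))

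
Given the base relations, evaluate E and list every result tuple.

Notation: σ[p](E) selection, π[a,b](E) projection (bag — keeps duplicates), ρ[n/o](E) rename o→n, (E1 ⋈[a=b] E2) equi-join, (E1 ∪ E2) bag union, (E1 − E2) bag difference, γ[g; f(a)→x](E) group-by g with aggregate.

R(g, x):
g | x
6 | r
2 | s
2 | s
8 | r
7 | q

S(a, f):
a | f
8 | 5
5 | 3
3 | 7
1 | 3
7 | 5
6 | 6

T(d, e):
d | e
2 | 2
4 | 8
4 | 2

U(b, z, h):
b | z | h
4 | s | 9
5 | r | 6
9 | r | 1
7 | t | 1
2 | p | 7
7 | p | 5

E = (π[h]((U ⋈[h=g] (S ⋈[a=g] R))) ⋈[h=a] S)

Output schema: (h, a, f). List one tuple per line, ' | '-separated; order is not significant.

Stepwise |·|:
  U → 6
  S → 6
  R → 5
  (S ⋈[a=g] R) → 3
  (U ⋈[h=g] (S ⋈[a=g] R)) → 2
  π[h]((U ⋈[h=g] (S ⋈[a=g] R))) → 2
  S → 6
  (π[h]((U ⋈[h=g] (S ⋈[a=g] R))) ⋈[h=a] S) → 2

== RESULT ==
h | a | f
6 | 6 | 6
7 | 7 | 5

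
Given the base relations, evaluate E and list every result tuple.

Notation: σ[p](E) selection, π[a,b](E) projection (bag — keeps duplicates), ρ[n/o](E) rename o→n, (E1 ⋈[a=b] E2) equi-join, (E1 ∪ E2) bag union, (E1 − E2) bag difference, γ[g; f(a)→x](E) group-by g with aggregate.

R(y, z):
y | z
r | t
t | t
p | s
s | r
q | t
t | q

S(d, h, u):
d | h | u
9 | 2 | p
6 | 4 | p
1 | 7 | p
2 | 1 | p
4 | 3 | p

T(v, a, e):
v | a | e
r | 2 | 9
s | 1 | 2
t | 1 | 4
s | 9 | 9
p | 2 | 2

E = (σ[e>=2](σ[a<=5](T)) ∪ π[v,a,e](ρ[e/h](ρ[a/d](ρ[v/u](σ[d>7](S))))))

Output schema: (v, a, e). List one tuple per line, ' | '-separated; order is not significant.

Row counts bottom-up:
  T → 5
  σ[a<=5](T) → 4
  σ[e>=2](σ[a<=5](T)) → 4
  S → 5
  σ[d>7](S) → 1
  ρ[v/u](σ[d>7](S)) → 1
  ρ[a/d](ρ[v/u](σ[d>7](S))) → 1
  ρ[e/h](ρ[a/d](ρ[v/u](σ[d>7](S)))) → 1
  π[v,a,e](ρ[e/h](ρ[a/d](ρ[v/u](σ[d>7](S))))) → 1
  (σ[e>=2](σ[a<=5](T)) ∪ π[v,a,e](ρ[e/h](ρ[a/d](ρ[v/u](σ[d>7](S)))))) → 5

== RESULT ==
v | a | e
p | 2 | 2
p | 9 | 2
r | 2 | 9
s | 1 | 2
t | 1 | 4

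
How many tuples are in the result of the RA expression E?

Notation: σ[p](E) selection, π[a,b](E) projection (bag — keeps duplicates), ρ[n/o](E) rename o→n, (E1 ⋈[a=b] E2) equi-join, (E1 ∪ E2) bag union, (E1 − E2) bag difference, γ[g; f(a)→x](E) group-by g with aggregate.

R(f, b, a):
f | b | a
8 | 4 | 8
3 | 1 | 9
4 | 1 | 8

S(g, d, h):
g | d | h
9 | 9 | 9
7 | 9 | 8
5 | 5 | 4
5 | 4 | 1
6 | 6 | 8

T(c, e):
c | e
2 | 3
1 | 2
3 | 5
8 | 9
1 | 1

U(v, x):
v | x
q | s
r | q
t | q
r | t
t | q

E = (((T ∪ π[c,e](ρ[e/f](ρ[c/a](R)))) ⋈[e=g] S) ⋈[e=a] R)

Per-node cardinality:
  T → 5
  R → 3
  ρ[c/a](R) → 3
  ρ[e/f](ρ[c/a](R)) → 3
  π[c,e](ρ[e/f](ρ[c/a](R))) → 3
  (T ∪ π[c,e](ρ[e/f](ρ[c/a](R)))) → 8
  S → 5
  ((T ∪ π[c,e](ρ[e/f](ρ[c/a](R)))) ⋈[e=g] S) → 3
  R → 3
  (((T ∪ π[c,e](ρ[e/f](ρ[c/a](R)))) ⋈[e=g] S) ⋈[e=a] R) → 1

|E| = 1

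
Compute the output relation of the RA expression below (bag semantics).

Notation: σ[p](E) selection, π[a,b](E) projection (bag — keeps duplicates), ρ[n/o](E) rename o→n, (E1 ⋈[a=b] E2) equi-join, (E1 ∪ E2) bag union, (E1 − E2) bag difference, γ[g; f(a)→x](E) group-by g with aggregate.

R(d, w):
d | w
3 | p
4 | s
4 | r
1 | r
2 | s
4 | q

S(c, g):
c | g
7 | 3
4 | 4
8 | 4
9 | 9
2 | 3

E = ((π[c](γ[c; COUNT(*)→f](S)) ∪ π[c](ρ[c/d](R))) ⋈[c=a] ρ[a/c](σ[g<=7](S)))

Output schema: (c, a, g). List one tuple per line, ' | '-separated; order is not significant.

Subexpression sizes:
  S → 5
  γ[c; COUNT(*)→f](S) → 5
  π[c](γ[c; COUNT(*)→f](S)) → 5
  R → 6
  ρ[c/d](R) → 6
  π[c](ρ[c/d](R)) → 6
  (π[c](γ[c; COUNT(*)→f](S)) ∪ π[c](ρ[c/d](R))) → 11
  S → 5
  σ[g<=7](S) → 4
  ρ[a/c](σ[g<=7](S)) → 4
  ((π[c](γ[c; COUNT(*)→f](S)) ∪ π[c](ρ[c/d](R))) ⋈[c=a] ρ[a/c](σ[g<=7](S))) → 8

== RESULT ==
c | a | g
2 | 2 | 3
2 | 2 | 3
4 | 4 | 4
4 | 4 | 4
4 | 4 | 4
4 | 4 | 4
7 | 7 | 3
8 | 8 | 4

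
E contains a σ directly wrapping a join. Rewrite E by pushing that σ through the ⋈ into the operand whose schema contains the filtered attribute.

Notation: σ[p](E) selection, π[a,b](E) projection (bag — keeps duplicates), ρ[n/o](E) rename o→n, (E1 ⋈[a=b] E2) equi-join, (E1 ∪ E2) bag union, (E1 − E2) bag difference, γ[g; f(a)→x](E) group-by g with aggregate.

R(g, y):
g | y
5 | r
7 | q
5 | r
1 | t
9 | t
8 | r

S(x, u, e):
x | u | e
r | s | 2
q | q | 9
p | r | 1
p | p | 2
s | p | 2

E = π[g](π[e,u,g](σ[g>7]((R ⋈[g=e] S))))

σ filters on g, owned by the left side.
E' = π[g](π[e,u,g]((σ[g>7](R) ⋈[g=e] S)))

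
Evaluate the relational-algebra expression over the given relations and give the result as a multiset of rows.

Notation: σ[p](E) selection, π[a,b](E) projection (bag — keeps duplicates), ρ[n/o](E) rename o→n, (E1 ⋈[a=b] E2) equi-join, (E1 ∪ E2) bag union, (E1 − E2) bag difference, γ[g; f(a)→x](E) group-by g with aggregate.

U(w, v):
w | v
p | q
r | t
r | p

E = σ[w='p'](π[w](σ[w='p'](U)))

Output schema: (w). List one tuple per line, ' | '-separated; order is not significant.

Row counts bottom-up:
  U → 3
  σ[w='p'](U) → 1
  π[w](σ[w='p'](U)) → 1
  σ[w='p'](π[w](σ[w='p'](U))) → 1

== RESULT ==
w
p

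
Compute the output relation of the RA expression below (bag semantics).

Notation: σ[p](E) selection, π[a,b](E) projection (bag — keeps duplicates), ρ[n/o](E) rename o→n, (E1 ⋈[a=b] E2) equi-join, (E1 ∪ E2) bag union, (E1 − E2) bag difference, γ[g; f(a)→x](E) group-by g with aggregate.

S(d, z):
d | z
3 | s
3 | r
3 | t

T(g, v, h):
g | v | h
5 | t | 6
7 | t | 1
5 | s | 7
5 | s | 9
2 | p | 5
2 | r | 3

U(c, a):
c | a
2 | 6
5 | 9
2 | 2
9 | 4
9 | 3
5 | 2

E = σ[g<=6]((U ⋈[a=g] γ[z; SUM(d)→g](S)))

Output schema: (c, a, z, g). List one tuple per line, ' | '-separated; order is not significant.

Subexpression sizes:
  U → 6
  S → 3
  γ[z; SUM(d)→g](S) → 3
  (U ⋈[a=g] γ[z; SUM(d)→g](S)) → 3
  σ[g<=6]((U ⋈[a=g] γ[z; SUM(d)→g](S))) → 3

== RESULT ==
c | a | z | g
9 | 3 | r | 3
9 | 3 | s | 3
9 | 3 | t | 3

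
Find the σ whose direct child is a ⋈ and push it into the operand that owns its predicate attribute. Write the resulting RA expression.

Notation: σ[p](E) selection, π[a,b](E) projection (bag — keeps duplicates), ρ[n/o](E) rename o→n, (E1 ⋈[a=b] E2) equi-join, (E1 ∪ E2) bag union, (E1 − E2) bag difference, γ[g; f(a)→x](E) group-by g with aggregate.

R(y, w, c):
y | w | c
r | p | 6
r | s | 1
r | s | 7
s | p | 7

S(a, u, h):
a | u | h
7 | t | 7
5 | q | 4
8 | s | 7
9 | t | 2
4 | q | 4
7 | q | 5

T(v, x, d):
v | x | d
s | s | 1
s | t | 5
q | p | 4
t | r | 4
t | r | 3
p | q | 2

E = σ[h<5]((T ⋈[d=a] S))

σ filters on h, owned by the right side.
E' = (T ⋈[d=a] σ[h<5](S))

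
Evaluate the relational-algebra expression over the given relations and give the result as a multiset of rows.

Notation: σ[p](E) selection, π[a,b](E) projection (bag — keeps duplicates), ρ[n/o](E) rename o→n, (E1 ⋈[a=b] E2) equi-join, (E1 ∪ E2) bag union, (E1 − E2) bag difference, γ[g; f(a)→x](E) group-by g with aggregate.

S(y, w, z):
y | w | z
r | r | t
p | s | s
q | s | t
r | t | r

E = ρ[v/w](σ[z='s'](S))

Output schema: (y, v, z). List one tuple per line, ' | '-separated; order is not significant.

Stepwise |·|:
  S → 4
  σ[z='s'](S) → 1
  ρ[v/w](σ[z='s'](S)) → 1

== RESULT ==
y | v | z
p | s | s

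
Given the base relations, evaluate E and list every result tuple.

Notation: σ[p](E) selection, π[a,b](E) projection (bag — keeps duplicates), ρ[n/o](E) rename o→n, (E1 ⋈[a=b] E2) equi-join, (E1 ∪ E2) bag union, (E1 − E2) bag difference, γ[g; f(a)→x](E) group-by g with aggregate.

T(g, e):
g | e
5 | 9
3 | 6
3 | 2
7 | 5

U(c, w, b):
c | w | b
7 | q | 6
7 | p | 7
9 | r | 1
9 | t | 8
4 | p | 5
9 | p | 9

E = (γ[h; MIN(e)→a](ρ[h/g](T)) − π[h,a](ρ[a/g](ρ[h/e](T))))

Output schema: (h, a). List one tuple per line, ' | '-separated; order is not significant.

Stepwise |·|:
  T → 4
  ρ[h/g](T) → 4
  γ[h; MIN(e)→a](ρ[h/g](T)) → 3
  T → 4
  ρ[h/e](T) → 4
  ρ[a/g](ρ[h/e](T)) → 4
  π[h,a](ρ[a/g](ρ[h/e](T))) → 4
  (γ[h; MIN(e)→a](ρ[h/g](T)) − π[h,a](ρ[a/g](ρ[h/e](T)))) → 3

== RESULT ==
h | a
3 | 2
5 | 9
7 | 5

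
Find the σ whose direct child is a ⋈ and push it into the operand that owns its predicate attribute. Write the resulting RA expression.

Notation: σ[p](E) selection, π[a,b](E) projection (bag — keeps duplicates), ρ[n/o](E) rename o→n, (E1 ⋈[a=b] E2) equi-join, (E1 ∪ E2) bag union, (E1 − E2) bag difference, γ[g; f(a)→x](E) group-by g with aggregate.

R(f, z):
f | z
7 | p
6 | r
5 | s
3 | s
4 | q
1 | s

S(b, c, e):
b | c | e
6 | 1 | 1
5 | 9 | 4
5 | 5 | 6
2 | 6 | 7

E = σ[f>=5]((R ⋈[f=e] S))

σ filters on f, owned by the left side.
E' = (σ[f>=5](R) ⋈[f=e] S)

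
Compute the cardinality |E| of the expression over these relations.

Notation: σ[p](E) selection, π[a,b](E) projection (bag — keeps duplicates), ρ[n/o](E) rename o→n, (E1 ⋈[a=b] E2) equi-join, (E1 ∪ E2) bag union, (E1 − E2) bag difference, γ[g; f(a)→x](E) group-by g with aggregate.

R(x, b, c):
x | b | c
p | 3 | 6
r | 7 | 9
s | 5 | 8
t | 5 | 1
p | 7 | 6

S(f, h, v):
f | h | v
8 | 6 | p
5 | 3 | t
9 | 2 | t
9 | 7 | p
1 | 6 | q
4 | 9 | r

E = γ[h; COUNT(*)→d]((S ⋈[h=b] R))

Subexpression sizes:
  S → 6
  R → 5
  (S ⋈[h=b] R) → 3
  γ[h; COUNT(*)→d]((S ⋈[h=b] R)) → 2

|E| = 2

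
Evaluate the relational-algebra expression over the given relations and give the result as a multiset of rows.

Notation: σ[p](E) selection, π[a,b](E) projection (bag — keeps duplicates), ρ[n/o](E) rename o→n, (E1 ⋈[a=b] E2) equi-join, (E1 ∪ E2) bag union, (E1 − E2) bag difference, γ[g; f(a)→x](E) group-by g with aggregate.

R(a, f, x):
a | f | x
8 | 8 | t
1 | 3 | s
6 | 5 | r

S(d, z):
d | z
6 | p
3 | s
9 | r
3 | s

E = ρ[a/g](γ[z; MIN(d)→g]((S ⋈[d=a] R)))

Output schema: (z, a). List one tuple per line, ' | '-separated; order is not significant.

Row counts bottom-up:
  S → 4
  R → 3
  (S ⋈[d=a] R) → 1
  γ[z; MIN(d)→g]((S ⋈[d=a] R)) → 1
  ρ[a/g](γ[z; MIN(d)→g]((S ⋈[d=a] R))) → 1

== RESULT ==
z | a
p | 6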